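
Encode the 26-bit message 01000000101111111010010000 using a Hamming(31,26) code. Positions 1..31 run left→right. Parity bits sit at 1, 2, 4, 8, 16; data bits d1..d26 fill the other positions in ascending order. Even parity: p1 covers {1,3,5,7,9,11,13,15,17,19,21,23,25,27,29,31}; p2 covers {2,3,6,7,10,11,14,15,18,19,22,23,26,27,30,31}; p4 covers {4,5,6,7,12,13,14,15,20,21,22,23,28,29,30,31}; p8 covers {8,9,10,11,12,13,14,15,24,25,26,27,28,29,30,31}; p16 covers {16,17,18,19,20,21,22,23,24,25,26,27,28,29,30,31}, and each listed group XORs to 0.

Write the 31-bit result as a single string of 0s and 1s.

Place data at non-parity positions: p1 p2 0 p4 1 0 0 p8 0 0 0 0 1 0 1 p16 1 1 1 1 1 1 0 1 0 0 1 0 0 0 0
p1 (pos 1,3,5,7,9,11,13,15,17,19,21,23,25,27,29,31): XOR of data positions = 0⊕1⊕0⊕0⊕0⊕1⊕1⊕1⊕1⊕1⊕0⊕0⊕1⊕0⊕0 = 1
p2 (pos 2,3,6,7,10,11,14,15,18,19,22,23,26,27,30,31): XOR of data positions = 0⊕0⊕0⊕0⊕0⊕0⊕1⊕1⊕1⊕1⊕0⊕0⊕1⊕0⊕0 = 1
p4 (pos 4,5,6,7,12,13,14,15,20,21,22,23,28,29,30,31): XOR of data positions = 1⊕0⊕0⊕0⊕1⊕0⊕1⊕1⊕1⊕1⊕0⊕0⊕0⊕0⊕0 = 0
p8 (pos 8,9,10,11,12,13,14,15,24,25,26,27,28,29,30,31): XOR of data positions = 0⊕0⊕0⊕0⊕1⊕0⊕1⊕1⊕0⊕0⊕1⊕0⊕0⊕0⊕0 = 0
p16 (pos 16,17,18,19,20,21,22,23,24,25,26,27,28,29,30,31): XOR of data positions = 1⊕1⊕1⊕1⊕1⊕1⊕0⊕1⊕0⊕0⊕1⊕0⊕0⊕0⊕0 = 0
Codeword: 1100100000001010111111010010000

1100100000001010111111010010000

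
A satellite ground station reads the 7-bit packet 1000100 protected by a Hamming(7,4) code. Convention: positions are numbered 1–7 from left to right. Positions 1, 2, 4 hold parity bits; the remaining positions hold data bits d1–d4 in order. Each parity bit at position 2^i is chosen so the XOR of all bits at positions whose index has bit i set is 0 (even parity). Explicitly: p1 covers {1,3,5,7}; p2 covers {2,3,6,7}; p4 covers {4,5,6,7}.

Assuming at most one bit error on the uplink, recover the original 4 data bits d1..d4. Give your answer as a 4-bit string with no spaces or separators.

s1 (pos 1,3,5,7): 1⊕0⊕1⊕0 = 0
s2 (pos 2,3,6,7): 0⊕0⊕0⊕0 = 0
s4 (pos 4,5,6,7): 0⊕1⊕0⊕0 = 1
Syndrome s4…s1 = 100 → error at position 4.
Flip position 4: 1000100 → 1001100
Read data bits from positions 3,5,6,7: 0100

0100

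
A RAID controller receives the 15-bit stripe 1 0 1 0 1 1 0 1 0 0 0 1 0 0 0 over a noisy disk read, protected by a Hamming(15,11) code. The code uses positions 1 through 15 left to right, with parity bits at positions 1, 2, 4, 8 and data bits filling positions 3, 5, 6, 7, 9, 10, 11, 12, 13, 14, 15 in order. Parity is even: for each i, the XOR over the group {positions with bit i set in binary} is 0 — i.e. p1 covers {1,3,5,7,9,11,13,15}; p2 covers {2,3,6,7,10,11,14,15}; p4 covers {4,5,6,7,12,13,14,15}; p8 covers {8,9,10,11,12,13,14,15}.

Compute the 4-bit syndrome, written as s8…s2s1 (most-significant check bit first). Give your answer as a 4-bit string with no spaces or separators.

s1 (pos 1,3,5,7,9,11,13,15): 1⊕1⊕1⊕0⊕0⊕0⊕0⊕0 = 1
s2 (pos 2,3,6,7,10,11,14,15): 0⊕1⊕1⊕0⊕0⊕0⊕0⊕0 = 0
s4 (pos 4,5,6,7,12,13,14,15): 0⊕1⊕1⊕0⊕1⊕0⊕0⊕0 = 1
s8 (pos 8,9,10,11,12,13,14,15): 1⊕0⊕0⊕0⊕1⊕0⊕0⊕0 = 0
Syndrome s8…s1 = 0101 → error at position 5.

0101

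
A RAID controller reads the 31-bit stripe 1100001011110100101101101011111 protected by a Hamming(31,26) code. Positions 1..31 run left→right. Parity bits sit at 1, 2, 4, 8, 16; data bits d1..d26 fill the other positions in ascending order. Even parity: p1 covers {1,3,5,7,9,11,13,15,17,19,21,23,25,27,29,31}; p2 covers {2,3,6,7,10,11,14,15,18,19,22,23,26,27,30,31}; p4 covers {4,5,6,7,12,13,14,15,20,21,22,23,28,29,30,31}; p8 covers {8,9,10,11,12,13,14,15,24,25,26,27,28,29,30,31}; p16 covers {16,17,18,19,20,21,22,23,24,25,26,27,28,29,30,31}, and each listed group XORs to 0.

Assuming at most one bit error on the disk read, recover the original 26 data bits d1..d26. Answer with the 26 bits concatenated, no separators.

00011111010101101101001111

s1 (pos 1,3,5,7,9,11,13,15,17,19,21,23,25,27,29,31): 1⊕0⊕0⊕1⊕1⊕1⊕0⊕0⊕1⊕1⊕0⊕1⊕1⊕1⊕1⊕1 = 1
s2 (pos 2,3,6,7,10,11,14,15,18,19,22,23,26,27,30,31): 1⊕0⊕0⊕1⊕1⊕1⊕1⊕0⊕0⊕1⊕1⊕1⊕0⊕1⊕1⊕1 = 1
s4 (pos 4,5,6,7,12,13,14,15,20,21,22,23,28,29,30,31): 0⊕0⊕0⊕1⊕1⊕0⊕1⊕0⊕1⊕0⊕1⊕1⊕1⊕1⊕1⊕1 = 0
s8 (pos 8,9,10,11,12,13,14,15,24,25,26,27,28,29,30,31): 0⊕1⊕1⊕1⊕1⊕0⊕1⊕0⊕0⊕1⊕0⊕1⊕1⊕1⊕1⊕1 = 1
s16 (pos 16,17,18,19,20,21,22,23,24,25,26,27,28,29,30,31): 0⊕1⊕0⊕1⊕1⊕0⊕1⊕1⊕0⊕1⊕0⊕1⊕1⊕1⊕1⊕1 = 1
Syndrome s16…s1 = 11011 → error at position 27.
Flip position 27: 1100001011110100101101101011111 → 1100001011110100101101101001111
Read data bits from positions 3,5,6,7,9,10,11,12,13,14,15,17,18,19,20,21,22,23,24,25,26,27,28,29,30,31: 00011111010101101101001111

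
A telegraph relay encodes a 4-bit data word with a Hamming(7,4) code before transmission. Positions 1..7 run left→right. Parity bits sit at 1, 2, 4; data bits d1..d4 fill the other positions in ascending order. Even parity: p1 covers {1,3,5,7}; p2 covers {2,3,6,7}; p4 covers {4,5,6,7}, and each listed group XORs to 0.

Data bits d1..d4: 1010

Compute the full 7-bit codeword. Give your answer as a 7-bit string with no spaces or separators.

1011010

Place data at non-parity positions: p1 p2 1 p4 0 1 0
p1 (pos 1,3,5,7): XOR of data positions = 1⊕0⊕0 = 1
p2 (pos 2,3,6,7): XOR of data positions = 1⊕1⊕0 = 0
p4 (pos 4,5,6,7): XOR of data positions = 0⊕1⊕0 = 1
Codeword: 1011010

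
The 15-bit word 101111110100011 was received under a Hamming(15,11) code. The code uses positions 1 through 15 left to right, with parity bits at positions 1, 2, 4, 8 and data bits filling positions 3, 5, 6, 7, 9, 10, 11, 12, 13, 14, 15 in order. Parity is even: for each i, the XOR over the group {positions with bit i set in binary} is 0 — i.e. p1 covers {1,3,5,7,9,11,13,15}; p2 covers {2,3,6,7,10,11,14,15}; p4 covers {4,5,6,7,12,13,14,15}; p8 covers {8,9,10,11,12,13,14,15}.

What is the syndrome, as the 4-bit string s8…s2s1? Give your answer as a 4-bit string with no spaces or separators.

s1 (pos 1,3,5,7,9,11,13,15): 1⊕1⊕1⊕1⊕0⊕0⊕0⊕1 = 1
s2 (pos 2,3,6,7,10,11,14,15): 0⊕1⊕1⊕1⊕1⊕0⊕1⊕1 = 0
s4 (pos 4,5,6,7,12,13,14,15): 1⊕1⊕1⊕1⊕0⊕0⊕1⊕1 = 0
s8 (pos 8,9,10,11,12,13,14,15): 1⊕0⊕1⊕0⊕0⊕0⊕1⊕1 = 0
Syndrome s8…s1 = 0001 → error at position 1.

0001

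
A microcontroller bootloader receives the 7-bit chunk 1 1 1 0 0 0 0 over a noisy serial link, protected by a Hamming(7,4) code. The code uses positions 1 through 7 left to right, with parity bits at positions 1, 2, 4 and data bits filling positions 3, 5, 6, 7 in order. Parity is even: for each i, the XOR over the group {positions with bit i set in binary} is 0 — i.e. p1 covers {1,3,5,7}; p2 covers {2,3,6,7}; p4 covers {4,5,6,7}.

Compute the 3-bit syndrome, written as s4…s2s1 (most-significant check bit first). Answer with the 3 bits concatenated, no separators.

s1 (pos 1,3,5,7): 1⊕1⊕0⊕0 = 0
s2 (pos 2,3,6,7): 1⊕1⊕0⊕0 = 0
s4 (pos 4,5,6,7): 0⊕0⊕0⊕0 = 0
Syndrome s4…s1 = 000 → no error.

000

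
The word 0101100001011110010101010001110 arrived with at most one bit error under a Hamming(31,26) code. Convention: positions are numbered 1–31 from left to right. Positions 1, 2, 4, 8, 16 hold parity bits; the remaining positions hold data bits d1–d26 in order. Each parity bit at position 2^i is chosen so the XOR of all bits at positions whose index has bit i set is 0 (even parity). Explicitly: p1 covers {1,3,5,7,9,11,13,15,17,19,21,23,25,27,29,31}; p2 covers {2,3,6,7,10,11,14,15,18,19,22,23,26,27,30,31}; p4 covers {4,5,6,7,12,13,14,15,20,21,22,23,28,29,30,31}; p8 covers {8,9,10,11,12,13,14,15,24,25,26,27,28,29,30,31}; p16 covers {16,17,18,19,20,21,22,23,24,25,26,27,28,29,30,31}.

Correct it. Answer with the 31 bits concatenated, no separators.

s1 (pos 1,3,5,7,9,11,13,15,17,19,21,23,25,27,29,31): 0⊕0⊕1⊕0⊕0⊕0⊕1⊕1⊕0⊕0⊕0⊕0⊕0⊕0⊕1⊕0 = 0
s2 (pos 2,3,6,7,10,11,14,15,18,19,22,23,26,27,30,31): 1⊕0⊕0⊕0⊕1⊕0⊕1⊕1⊕1⊕0⊕1⊕0⊕0⊕0⊕1⊕0 = 1
s4 (pos 4,5,6,7,12,13,14,15,20,21,22,23,28,29,30,31): 1⊕1⊕0⊕0⊕1⊕1⊕1⊕1⊕1⊕0⊕1⊕0⊕1⊕1⊕1⊕0 = 1
s8 (pos 8,9,10,11,12,13,14,15,24,25,26,27,28,29,30,31): 0⊕0⊕1⊕0⊕1⊕1⊕1⊕1⊕1⊕0⊕0⊕0⊕1⊕1⊕1⊕0 = 1
s16 (pos 16,17,18,19,20,21,22,23,24,25,26,27,28,29,30,31): 0⊕0⊕1⊕0⊕1⊕0⊕1⊕0⊕1⊕0⊕0⊕0⊕1⊕1⊕1⊕0 = 1
Syndrome s16…s1 = 11110 → error at position 30.
Flip position 30: 0101100001011110010101010001110 → 0101100001011110010101010001100

0101100001011110010101010001100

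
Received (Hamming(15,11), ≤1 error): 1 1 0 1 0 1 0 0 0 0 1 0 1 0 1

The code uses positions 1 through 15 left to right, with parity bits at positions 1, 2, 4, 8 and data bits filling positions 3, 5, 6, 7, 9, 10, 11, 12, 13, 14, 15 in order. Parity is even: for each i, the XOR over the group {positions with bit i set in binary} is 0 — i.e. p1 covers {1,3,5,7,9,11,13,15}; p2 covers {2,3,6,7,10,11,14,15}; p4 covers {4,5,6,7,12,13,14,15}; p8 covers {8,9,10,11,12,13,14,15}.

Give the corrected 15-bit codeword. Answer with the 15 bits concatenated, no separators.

s1 (pos 1,3,5,7,9,11,13,15): 1⊕0⊕0⊕0⊕0⊕1⊕1⊕1 = 0
s2 (pos 2,3,6,7,10,11,14,15): 1⊕0⊕1⊕0⊕0⊕1⊕0⊕1 = 0
s4 (pos 4,5,6,7,12,13,14,15): 1⊕0⊕1⊕0⊕0⊕1⊕0⊕1 = 0
s8 (pos 8,9,10,11,12,13,14,15): 0⊕0⊕0⊕1⊕0⊕1⊕0⊕1 = 1
Syndrome s8…s1 = 1000 → error at position 8.
Flip position 8: 110101000010101 → 110101010010101

110101010010101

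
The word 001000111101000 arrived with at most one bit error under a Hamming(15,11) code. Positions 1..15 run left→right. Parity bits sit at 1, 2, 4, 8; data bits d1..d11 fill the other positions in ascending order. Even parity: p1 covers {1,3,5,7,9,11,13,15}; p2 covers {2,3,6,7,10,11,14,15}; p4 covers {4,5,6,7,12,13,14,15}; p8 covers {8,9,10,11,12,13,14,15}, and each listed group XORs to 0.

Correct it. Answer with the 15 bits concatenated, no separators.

s1 (pos 1,3,5,7,9,11,13,15): 0⊕1⊕0⊕1⊕1⊕0⊕0⊕0 = 1
s2 (pos 2,3,6,7,10,11,14,15): 0⊕1⊕0⊕1⊕1⊕0⊕0⊕0 = 1
s4 (pos 4,5,6,7,12,13,14,15): 0⊕0⊕0⊕1⊕1⊕0⊕0⊕0 = 0
s8 (pos 8,9,10,11,12,13,14,15): 1⊕1⊕1⊕0⊕1⊕0⊕0⊕0 = 0
Syndrome s8…s1 = 0011 → error at position 3.
Flip position 3: 001000111101000 → 000000111101000

000000111101000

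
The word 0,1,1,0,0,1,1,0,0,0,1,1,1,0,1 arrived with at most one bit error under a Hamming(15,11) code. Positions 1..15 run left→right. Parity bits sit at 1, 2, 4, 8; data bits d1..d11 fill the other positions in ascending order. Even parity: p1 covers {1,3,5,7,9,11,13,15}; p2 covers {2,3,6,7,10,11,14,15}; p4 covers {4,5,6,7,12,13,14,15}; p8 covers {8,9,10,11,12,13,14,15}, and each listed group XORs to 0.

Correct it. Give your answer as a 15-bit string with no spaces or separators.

s1 (pos 1,3,5,7,9,11,13,15): 0⊕1⊕0⊕1⊕0⊕1⊕1⊕1 = 1
s2 (pos 2,3,6,7,10,11,14,15): 1⊕1⊕1⊕1⊕0⊕1⊕0⊕1 = 0
s4 (pos 4,5,6,7,12,13,14,15): 0⊕0⊕1⊕1⊕1⊕1⊕0⊕1 = 1
s8 (pos 8,9,10,11,12,13,14,15): 0⊕0⊕0⊕1⊕1⊕1⊕0⊕1 = 0
Syndrome s8…s1 = 0101 → error at position 5.
Flip position 5: 011001100011101 → 011011100011101

011011100011101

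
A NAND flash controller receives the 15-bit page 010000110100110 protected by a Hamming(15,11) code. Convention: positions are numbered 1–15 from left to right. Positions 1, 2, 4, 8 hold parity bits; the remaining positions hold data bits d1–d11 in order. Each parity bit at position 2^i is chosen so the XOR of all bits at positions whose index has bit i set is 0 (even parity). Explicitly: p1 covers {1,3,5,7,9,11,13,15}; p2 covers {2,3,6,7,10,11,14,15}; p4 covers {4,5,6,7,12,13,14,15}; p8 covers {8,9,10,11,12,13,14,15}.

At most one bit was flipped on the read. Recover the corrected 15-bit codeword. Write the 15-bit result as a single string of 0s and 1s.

010100110100110

s1 (pos 1,3,5,7,9,11,13,15): 0⊕0⊕0⊕1⊕0⊕0⊕1⊕0 = 0
s2 (pos 2,3,6,7,10,11,14,15): 1⊕0⊕0⊕1⊕1⊕0⊕1⊕0 = 0
s4 (pos 4,5,6,7,12,13,14,15): 0⊕0⊕0⊕1⊕0⊕1⊕1⊕0 = 1
s8 (pos 8,9,10,11,12,13,14,15): 1⊕0⊕1⊕0⊕0⊕1⊕1⊕0 = 0
Syndrome s8…s1 = 0100 → error at position 4.
Flip position 4: 010000110100110 → 010100110100110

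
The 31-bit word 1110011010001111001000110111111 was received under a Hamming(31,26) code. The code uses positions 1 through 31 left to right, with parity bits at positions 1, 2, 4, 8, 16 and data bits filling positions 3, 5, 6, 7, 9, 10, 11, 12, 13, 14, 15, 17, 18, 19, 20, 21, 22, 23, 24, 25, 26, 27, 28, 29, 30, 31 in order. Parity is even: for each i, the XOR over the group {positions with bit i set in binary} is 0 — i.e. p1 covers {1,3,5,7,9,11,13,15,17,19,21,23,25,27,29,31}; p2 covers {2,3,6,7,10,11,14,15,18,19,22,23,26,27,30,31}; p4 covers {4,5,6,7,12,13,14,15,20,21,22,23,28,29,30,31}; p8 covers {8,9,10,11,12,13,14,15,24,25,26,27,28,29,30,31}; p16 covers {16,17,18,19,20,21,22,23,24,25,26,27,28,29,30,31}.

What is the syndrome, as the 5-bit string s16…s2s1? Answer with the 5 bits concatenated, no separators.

01001

s1 (pos 1,3,5,7,9,11,13,15,17,19,21,23,25,27,29,31): 1⊕1⊕0⊕1⊕1⊕0⊕1⊕1⊕0⊕1⊕0⊕1⊕0⊕1⊕1⊕1 = 1
s2 (pos 2,3,6,7,10,11,14,15,18,19,22,23,26,27,30,31): 1⊕1⊕1⊕1⊕0⊕0⊕1⊕1⊕0⊕1⊕0⊕1⊕1⊕1⊕1⊕1 = 0
s4 (pos 4,5,6,7,12,13,14,15,20,21,22,23,28,29,30,31): 0⊕0⊕1⊕1⊕0⊕1⊕1⊕1⊕0⊕0⊕0⊕1⊕1⊕1⊕1⊕1 = 0
s8 (pos 8,9,10,11,12,13,14,15,24,25,26,27,28,29,30,31): 0⊕1⊕0⊕0⊕0⊕1⊕1⊕1⊕1⊕0⊕1⊕1⊕1⊕1⊕1⊕1 = 1
s16 (pos 16,17,18,19,20,21,22,23,24,25,26,27,28,29,30,31): 1⊕0⊕0⊕1⊕0⊕0⊕0⊕1⊕1⊕0⊕1⊕1⊕1⊕1⊕1⊕1 = 0
Syndrome s16…s1 = 01001 → error at position 9.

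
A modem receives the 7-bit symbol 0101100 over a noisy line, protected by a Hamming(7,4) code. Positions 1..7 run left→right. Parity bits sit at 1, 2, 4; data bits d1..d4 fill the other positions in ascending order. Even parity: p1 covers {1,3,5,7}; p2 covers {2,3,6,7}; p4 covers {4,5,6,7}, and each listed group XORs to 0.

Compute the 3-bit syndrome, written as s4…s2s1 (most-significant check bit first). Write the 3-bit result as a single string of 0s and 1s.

011

s1 (pos 1,3,5,7): 0⊕0⊕1⊕0 = 1
s2 (pos 2,3,6,7): 1⊕0⊕0⊕0 = 1
s4 (pos 4,5,6,7): 1⊕1⊕0⊕0 = 0
Syndrome s4…s1 = 011 → error at position 3.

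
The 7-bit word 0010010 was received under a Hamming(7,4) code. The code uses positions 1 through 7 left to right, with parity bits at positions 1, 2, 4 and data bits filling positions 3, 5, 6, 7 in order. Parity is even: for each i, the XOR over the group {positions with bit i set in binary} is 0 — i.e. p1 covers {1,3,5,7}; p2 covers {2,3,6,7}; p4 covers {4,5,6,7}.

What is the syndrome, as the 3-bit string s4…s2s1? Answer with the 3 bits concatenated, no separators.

s1 (pos 1,3,5,7): 0⊕1⊕0⊕0 = 1
s2 (pos 2,3,6,7): 0⊕1⊕1⊕0 = 0
s4 (pos 4,5,6,7): 0⊕0⊕1⊕0 = 1
Syndrome s4…s1 = 101 → error at position 5.

101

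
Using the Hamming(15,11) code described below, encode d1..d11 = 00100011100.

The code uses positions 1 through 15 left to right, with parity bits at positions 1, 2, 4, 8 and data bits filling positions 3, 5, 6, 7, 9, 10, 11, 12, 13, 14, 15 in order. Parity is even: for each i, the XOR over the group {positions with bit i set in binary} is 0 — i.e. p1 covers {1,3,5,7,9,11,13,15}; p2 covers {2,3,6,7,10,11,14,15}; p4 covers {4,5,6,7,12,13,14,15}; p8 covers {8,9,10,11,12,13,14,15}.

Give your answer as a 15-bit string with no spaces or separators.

Place data at non-parity positions: p1 p2 0 p4 0 1 0 p8 0 0 1 1 1 0 0
p1 (pos 1,3,5,7,9,11,13,15): XOR of data positions = 0⊕0⊕0⊕0⊕1⊕1⊕0 = 0
p2 (pos 2,3,6,7,10,11,14,15): XOR of data positions = 0⊕1⊕0⊕0⊕1⊕0⊕0 = 0
p4 (pos 4,5,6,7,12,13,14,15): XOR of data positions = 0⊕1⊕0⊕1⊕1⊕0⊕0 = 1
p8 (pos 8,9,10,11,12,13,14,15): XOR of data positions = 0⊕0⊕1⊕1⊕1⊕0⊕0 = 1
Codeword: 000101010011100

000101010011100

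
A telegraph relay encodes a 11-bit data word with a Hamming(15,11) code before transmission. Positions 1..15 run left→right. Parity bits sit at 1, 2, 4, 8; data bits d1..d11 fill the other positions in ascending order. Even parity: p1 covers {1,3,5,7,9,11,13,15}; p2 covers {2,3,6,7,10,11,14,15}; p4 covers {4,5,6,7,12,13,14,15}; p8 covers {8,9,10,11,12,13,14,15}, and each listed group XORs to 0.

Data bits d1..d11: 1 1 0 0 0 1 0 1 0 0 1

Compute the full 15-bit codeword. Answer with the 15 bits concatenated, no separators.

Place data at non-parity positions: p1 p2 1 p4 1 0 0 p8 0 1 0 1 0 0 1
p1 (pos 1,3,5,7,9,11,13,15): XOR of data positions = 1⊕1⊕0⊕0⊕0⊕0⊕1 = 1
p2 (pos 2,3,6,7,10,11,14,15): XOR of data positions = 1⊕0⊕0⊕1⊕0⊕0⊕1 = 1
p4 (pos 4,5,6,7,12,13,14,15): XOR of data positions = 1⊕0⊕0⊕1⊕0⊕0⊕1 = 1
p8 (pos 8,9,10,11,12,13,14,15): XOR of data positions = 0⊕1⊕0⊕1⊕0⊕0⊕1 = 1
Codeword: 111110010101001

111110010101001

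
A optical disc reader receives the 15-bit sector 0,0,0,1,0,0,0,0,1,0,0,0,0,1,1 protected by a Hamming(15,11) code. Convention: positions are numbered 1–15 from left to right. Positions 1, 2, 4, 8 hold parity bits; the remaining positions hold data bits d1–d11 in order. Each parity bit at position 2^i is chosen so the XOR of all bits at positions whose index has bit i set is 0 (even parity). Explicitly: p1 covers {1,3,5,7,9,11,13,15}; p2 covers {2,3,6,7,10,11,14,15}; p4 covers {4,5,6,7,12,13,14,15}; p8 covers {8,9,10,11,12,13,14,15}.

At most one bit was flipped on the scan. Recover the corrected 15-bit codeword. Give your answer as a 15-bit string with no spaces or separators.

000100001001011

s1 (pos 1,3,5,7,9,11,13,15): 0⊕0⊕0⊕0⊕1⊕0⊕0⊕1 = 0
s2 (pos 2,3,6,7,10,11,14,15): 0⊕0⊕0⊕0⊕0⊕0⊕1⊕1 = 0
s4 (pos 4,5,6,7,12,13,14,15): 1⊕0⊕0⊕0⊕0⊕0⊕1⊕1 = 1
s8 (pos 8,9,10,11,12,13,14,15): 0⊕1⊕0⊕0⊕0⊕0⊕1⊕1 = 1
Syndrome s8…s1 = 1100 → error at position 12.
Flip position 12: 000100001000011 → 000100001001011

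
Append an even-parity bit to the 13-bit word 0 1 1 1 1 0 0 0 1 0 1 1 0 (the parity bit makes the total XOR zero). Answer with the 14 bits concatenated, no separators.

01111000101101

XOR of the 13 data bits: 0⊕1⊕1⊕1⊕1⊕0⊕0⊕0⊕1⊕0⊕1⊕1⊕0 = 1
Parity bit = 1 (so all 14 bits XOR to 0).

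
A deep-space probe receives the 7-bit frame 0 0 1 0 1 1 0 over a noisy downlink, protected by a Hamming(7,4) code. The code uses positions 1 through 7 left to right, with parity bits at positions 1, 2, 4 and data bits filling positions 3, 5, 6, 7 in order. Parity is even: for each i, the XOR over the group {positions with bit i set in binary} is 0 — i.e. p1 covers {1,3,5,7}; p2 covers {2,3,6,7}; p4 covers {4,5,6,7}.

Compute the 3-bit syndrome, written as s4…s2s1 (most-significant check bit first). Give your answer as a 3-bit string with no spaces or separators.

000

s1 (pos 1,3,5,7): 0⊕1⊕1⊕0 = 0
s2 (pos 2,3,6,7): 0⊕1⊕1⊕0 = 0
s4 (pos 4,5,6,7): 0⊕1⊕1⊕0 = 0
Syndrome s4…s1 = 000 → no error.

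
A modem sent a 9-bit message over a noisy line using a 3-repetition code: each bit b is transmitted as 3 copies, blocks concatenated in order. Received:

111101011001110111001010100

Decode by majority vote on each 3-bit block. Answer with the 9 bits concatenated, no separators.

Block 1 (111): 3 ones → 1
Block 2 (101): 2 ones → 1
Block 3 (011): 2 ones → 1
Block 4 (001): 1 one → 0
Block 5 (110): 2 ones → 1
Block 6 (111): 3 ones → 1
Block 7 (001): 1 one → 0
Block 8 (010): 1 one → 0
Block 9 (100): 1 one → 0

111011000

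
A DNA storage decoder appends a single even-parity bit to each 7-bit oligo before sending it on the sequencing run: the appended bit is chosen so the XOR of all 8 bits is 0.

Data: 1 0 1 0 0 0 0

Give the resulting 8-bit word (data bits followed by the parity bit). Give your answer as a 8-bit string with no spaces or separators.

XOR of the 7 data bits: 1⊕0⊕1⊕0⊕0⊕0⊕0 = 0
Parity bit = 0 (so all 8 bits XOR to 0).

10100000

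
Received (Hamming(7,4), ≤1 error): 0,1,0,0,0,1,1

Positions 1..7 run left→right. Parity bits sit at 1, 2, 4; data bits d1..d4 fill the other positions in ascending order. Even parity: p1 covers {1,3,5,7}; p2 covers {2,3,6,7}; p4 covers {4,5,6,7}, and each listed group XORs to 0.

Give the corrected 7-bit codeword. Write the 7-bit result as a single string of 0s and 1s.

s1 (pos 1,3,5,7): 0⊕0⊕0⊕1 = 1
s2 (pos 2,3,6,7): 1⊕0⊕1⊕1 = 1
s4 (pos 4,5,6,7): 0⊕0⊕1⊕1 = 0
Syndrome s4…s1 = 011 → error at position 3.
Flip position 3: 0100011 → 0110011

0110011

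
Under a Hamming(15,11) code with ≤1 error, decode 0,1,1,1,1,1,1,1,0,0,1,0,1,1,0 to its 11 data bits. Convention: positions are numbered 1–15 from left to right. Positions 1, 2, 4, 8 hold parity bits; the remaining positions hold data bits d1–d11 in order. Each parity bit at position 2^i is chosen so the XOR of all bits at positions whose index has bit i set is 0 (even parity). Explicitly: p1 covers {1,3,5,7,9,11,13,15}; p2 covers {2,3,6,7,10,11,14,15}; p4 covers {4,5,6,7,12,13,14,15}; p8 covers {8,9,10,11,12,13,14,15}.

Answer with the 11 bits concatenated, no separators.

s1 (pos 1,3,5,7,9,11,13,15): 0⊕1⊕1⊕1⊕0⊕1⊕1⊕0 = 1
s2 (pos 2,3,6,7,10,11,14,15): 1⊕1⊕1⊕1⊕0⊕1⊕1⊕0 = 0
s4 (pos 4,5,6,7,12,13,14,15): 1⊕1⊕1⊕1⊕0⊕1⊕1⊕0 = 0
s8 (pos 8,9,10,11,12,13,14,15): 1⊕0⊕0⊕1⊕0⊕1⊕1⊕0 = 0
Syndrome s8…s1 = 0001 → error at position 1.
Flip position 1: 011111110010110 → 111111110010110
Read data bits from positions 3,5,6,7,9,10,11,12,13,14,15: 11110010110

11110010110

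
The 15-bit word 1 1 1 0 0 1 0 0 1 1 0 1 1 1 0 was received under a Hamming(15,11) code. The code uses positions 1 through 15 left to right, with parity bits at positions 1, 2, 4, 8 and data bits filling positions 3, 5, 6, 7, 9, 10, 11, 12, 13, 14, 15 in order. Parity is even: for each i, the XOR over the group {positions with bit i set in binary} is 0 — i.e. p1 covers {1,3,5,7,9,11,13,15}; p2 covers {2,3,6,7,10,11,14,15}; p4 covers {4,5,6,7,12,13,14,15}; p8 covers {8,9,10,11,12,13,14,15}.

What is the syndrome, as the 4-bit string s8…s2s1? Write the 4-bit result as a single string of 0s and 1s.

1010

s1 (pos 1,3,5,7,9,11,13,15): 1⊕1⊕0⊕0⊕1⊕0⊕1⊕0 = 0
s2 (pos 2,3,6,7,10,11,14,15): 1⊕1⊕1⊕0⊕1⊕0⊕1⊕0 = 1
s4 (pos 4,5,6,7,12,13,14,15): 0⊕0⊕1⊕0⊕1⊕1⊕1⊕0 = 0
s8 (pos 8,9,10,11,12,13,14,15): 0⊕1⊕1⊕0⊕1⊕1⊕1⊕0 = 1
Syndrome s8…s1 = 1010 → error at position 10.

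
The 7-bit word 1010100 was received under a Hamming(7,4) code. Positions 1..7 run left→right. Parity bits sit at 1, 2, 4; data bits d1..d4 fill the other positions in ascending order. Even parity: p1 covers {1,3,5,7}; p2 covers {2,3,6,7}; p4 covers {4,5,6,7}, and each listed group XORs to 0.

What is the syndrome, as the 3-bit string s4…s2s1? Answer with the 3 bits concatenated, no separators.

s1 (pos 1,3,5,7): 1⊕1⊕1⊕0 = 1
s2 (pos 2,3,6,7): 0⊕1⊕0⊕0 = 1
s4 (pos 4,5,6,7): 0⊕1⊕0⊕0 = 1
Syndrome s4…s1 = 111 → error at position 7.

111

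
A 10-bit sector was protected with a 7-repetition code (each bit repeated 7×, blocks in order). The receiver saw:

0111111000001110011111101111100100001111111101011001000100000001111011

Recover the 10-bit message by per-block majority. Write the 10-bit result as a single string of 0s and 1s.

Block 1 (0111111): 6 ones → 1
Block 2 (0000011): 2 ones → 0
Block 3 (1001111): 5 ones → 1
Block 4 (1101111): 6 ones → 1
Block 5 (1001000): 2 ones → 0
Block 6 (0111111): 6 ones → 1
Block 7 (1101011): 5 ones → 1
Block 8 (0010001): 2 ones → 0
Block 9 (0000000): 0 ones → 0
Block 10 (1111011): 6 ones → 1

1011011001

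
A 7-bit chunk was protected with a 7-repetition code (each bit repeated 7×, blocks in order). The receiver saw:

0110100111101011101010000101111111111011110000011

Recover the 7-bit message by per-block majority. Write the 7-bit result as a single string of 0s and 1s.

Block 1 (0110100): 3 ones → 0
Block 2 (1111010): 5 ones → 1
Block 3 (1110101): 5 ones → 1
Block 4 (0000101): 2 ones → 0
Block 5 (1111111): 7 ones → 1
Block 6 (1101111): 6 ones → 1
Block 7 (0000011): 2 ones → 0

0110110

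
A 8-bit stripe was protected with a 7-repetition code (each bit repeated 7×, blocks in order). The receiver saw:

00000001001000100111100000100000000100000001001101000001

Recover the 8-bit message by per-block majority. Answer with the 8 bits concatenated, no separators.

Block 1 (0000000): 0 ones → 0
Block 2 (1001000): 2 ones → 0
Block 3 (1001111): 5 ones → 1
Block 4 (0000010): 1 one → 0
Block 5 (0000000): 0 ones → 0
Block 6 (1000000): 1 one → 0
Block 7 (0100110): 3 ones → 0
Block 8 (1000001): 2 ones → 0

00100000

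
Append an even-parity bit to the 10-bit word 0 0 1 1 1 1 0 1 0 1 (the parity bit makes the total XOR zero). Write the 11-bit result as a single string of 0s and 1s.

XOR of the 10 data bits: 0⊕0⊕1⊕1⊕1⊕1⊕0⊕1⊕0⊕1 = 0
Parity bit = 0 (so all 11 bits XOR to 0).

00111101010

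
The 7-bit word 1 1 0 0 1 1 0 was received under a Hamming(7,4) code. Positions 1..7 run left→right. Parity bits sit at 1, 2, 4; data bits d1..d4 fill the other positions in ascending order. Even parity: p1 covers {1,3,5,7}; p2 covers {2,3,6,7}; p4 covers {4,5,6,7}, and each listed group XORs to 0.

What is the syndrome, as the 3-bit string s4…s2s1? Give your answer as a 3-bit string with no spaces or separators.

s1 (pos 1,3,5,7): 1⊕0⊕1⊕0 = 0
s2 (pos 2,3,6,7): 1⊕0⊕1⊕0 = 0
s4 (pos 4,5,6,7): 0⊕1⊕1⊕0 = 0
Syndrome s4…s1 = 000 → no error.

000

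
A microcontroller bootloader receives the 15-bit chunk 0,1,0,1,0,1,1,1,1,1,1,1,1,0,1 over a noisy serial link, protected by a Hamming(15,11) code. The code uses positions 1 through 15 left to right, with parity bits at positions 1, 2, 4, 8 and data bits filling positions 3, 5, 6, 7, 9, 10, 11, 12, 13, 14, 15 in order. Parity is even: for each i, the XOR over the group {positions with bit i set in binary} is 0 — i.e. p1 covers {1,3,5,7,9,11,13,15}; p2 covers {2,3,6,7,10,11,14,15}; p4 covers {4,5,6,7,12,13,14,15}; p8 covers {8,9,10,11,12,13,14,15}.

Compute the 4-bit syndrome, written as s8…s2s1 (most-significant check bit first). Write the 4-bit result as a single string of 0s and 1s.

1001

s1 (pos 1,3,5,7,9,11,13,15): 0⊕0⊕0⊕1⊕1⊕1⊕1⊕1 = 1
s2 (pos 2,3,6,7,10,11,14,15): 1⊕0⊕1⊕1⊕1⊕1⊕0⊕1 = 0
s4 (pos 4,5,6,7,12,13,14,15): 1⊕0⊕1⊕1⊕1⊕1⊕0⊕1 = 0
s8 (pos 8,9,10,11,12,13,14,15): 1⊕1⊕1⊕1⊕1⊕1⊕0⊕1 = 1
Syndrome s8…s1 = 1001 → error at position 9.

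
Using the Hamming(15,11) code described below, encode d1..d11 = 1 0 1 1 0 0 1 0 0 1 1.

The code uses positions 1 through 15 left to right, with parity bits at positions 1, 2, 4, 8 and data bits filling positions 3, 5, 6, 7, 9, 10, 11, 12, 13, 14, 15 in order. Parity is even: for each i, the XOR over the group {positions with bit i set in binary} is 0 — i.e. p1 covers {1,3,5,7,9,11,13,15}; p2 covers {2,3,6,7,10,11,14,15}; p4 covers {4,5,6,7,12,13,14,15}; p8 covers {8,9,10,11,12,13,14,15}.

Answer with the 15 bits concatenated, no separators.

Place data at non-parity positions: p1 p2 1 p4 0 1 1 p8 0 0 1 0 0 1 1
p1 (pos 1,3,5,7,9,11,13,15): XOR of data positions = 1⊕0⊕1⊕0⊕1⊕0⊕1 = 0
p2 (pos 2,3,6,7,10,11,14,15): XOR of data positions = 1⊕1⊕1⊕0⊕1⊕1⊕1 = 0
p4 (pos 4,5,6,7,12,13,14,15): XOR of data positions = 0⊕1⊕1⊕0⊕0⊕1⊕1 = 0
p8 (pos 8,9,10,11,12,13,14,15): XOR of data positions = 0⊕0⊕1⊕0⊕0⊕1⊕1 = 1
Codeword: 001001110010011

001001110010011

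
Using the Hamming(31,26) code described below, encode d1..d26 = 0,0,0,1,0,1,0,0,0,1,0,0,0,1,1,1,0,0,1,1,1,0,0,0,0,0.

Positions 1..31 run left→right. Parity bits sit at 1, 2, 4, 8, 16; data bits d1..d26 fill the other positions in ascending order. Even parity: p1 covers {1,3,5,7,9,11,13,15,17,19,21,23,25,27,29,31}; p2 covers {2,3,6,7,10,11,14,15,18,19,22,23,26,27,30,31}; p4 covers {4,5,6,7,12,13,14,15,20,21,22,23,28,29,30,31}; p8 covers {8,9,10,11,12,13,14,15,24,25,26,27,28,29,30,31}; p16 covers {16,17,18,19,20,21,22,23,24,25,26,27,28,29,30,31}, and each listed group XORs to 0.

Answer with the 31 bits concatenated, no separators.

0100001101000100001110011100000

Place data at non-parity positions: p1 p2 0 p4 0 0 1 p8 0 1 0 0 0 1 0 p16 0 0 1 1 1 0 0 1 1 1 0 0 0 0 0
p1 (pos 1,3,5,7,9,11,13,15,17,19,21,23,25,27,29,31): XOR of data positions = 0⊕0⊕1⊕0⊕0⊕0⊕0⊕0⊕1⊕1⊕0⊕1⊕0⊕0⊕0 = 0
p2 (pos 2,3,6,7,10,11,14,15,18,19,22,23,26,27,30,31): XOR of data positions = 0⊕0⊕1⊕1⊕0⊕1⊕0⊕0⊕1⊕0⊕0⊕1⊕0⊕0⊕0 = 1
p4 (pos 4,5,6,7,12,13,14,15,20,21,22,23,28,29,30,31): XOR of data positions = 0⊕0⊕1⊕0⊕0⊕1⊕0⊕1⊕1⊕0⊕0⊕0⊕0⊕0⊕0 = 0
p8 (pos 8,9,10,11,12,13,14,15,24,25,26,27,28,29,30,31): XOR of data positions = 0⊕1⊕0⊕0⊕0⊕1⊕0⊕1⊕1⊕1⊕0⊕0⊕0⊕0⊕0 = 1
p16 (pos 16,17,18,19,20,21,22,23,24,25,26,27,28,29,30,31): XOR of data positions = 0⊕0⊕1⊕1⊕1⊕0⊕0⊕1⊕1⊕1⊕0⊕0⊕0⊕0⊕0 = 0
Codeword: 0100001101000100001110011100000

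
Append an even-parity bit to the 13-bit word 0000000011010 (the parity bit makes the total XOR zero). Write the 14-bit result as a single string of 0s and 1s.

00000000110101

XOR of the 13 data bits: 0⊕0⊕0⊕0⊕0⊕0⊕0⊕0⊕1⊕1⊕0⊕1⊕0 = 1
Parity bit = 1 (so all 14 bits XOR to 0).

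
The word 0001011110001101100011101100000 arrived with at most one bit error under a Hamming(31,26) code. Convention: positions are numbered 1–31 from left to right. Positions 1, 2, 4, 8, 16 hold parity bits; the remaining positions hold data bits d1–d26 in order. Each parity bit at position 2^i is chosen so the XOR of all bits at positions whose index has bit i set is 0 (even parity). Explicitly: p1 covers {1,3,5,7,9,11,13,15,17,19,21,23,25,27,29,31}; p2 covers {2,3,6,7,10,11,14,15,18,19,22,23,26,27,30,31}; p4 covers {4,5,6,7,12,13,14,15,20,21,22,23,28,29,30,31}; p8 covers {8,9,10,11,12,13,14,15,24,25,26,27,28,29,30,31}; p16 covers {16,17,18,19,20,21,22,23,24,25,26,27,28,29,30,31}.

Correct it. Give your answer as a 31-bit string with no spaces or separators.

s1 (pos 1,3,5,7,9,11,13,15,17,19,21,23,25,27,29,31): 0⊕0⊕0⊕1⊕1⊕0⊕1⊕0⊕1⊕0⊕1⊕1⊕1⊕0⊕0⊕0 = 1
s2 (pos 2,3,6,7,10,11,14,15,18,19,22,23,26,27,30,31): 0⊕0⊕1⊕1⊕0⊕0⊕1⊕0⊕0⊕0⊕1⊕1⊕1⊕0⊕0⊕0 = 0
s4 (pos 4,5,6,7,12,13,14,15,20,21,22,23,28,29,30,31): 1⊕0⊕1⊕1⊕0⊕1⊕1⊕0⊕0⊕1⊕1⊕1⊕0⊕0⊕0⊕0 = 0
s8 (pos 8,9,10,11,12,13,14,15,24,25,26,27,28,29,30,31): 1⊕1⊕0⊕0⊕0⊕1⊕1⊕0⊕0⊕1⊕1⊕0⊕0⊕0⊕0⊕0 = 0
s16 (pos 16,17,18,19,20,21,22,23,24,25,26,27,28,29,30,31): 1⊕1⊕0⊕0⊕0⊕1⊕1⊕1⊕0⊕1⊕1⊕0⊕0⊕0⊕0⊕0 = 1
Syndrome s16…s1 = 10001 → error at position 17.
Flip position 17: 0001011110001101100011101100000 → 0001011110001101000011101100000

0001011110001101000011101100000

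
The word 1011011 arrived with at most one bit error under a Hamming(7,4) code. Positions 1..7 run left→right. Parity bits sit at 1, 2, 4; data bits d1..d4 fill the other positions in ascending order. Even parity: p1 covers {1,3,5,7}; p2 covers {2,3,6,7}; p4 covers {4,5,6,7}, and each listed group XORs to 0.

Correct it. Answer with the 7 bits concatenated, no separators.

1011010

s1 (pos 1,3,5,7): 1⊕1⊕0⊕1 = 1
s2 (pos 2,3,6,7): 0⊕1⊕1⊕1 = 1
s4 (pos 4,5,6,7): 1⊕0⊕1⊕1 = 1
Syndrome s4…s1 = 111 → error at position 7.
Flip position 7: 1011011 → 1011010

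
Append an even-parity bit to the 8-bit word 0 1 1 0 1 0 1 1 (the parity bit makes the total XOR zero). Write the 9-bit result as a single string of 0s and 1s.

011010111

XOR of the 8 data bits: 0⊕1⊕1⊕0⊕1⊕0⊕1⊕1 = 1
Parity bit = 1 (so all 9 bits XOR to 0).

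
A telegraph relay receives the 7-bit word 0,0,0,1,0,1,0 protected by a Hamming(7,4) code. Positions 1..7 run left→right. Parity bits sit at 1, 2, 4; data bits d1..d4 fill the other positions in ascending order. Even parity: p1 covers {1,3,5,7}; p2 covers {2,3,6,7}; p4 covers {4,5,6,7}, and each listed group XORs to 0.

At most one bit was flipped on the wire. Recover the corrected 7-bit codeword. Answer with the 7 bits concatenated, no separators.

0101010

s1 (pos 1,3,5,7): 0⊕0⊕0⊕0 = 0
s2 (pos 2,3,6,7): 0⊕0⊕1⊕0 = 1
s4 (pos 4,5,6,7): 1⊕0⊕1⊕0 = 0
Syndrome s4…s1 = 010 → error at position 2.
Flip position 2: 0001010 → 0101010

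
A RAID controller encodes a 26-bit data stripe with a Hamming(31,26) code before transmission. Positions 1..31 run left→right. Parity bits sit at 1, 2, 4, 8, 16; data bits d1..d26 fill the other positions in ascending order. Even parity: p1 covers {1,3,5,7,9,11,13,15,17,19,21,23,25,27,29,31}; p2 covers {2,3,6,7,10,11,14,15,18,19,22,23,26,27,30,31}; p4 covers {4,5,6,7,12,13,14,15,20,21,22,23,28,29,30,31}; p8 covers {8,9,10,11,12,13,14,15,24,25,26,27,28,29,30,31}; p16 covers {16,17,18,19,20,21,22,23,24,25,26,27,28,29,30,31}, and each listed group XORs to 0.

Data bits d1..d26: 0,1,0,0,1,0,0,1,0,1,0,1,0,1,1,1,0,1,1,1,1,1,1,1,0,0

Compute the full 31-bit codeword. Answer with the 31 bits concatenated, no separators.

Place data at non-parity positions: p1 p2 0 p4 1 0 0 p8 1 0 0 1 0 1 0 p16 1 0 1 1 1 0 1 1 1 1 1 1 1 0 0
p1 (pos 1,3,5,7,9,11,13,15,17,19,21,23,25,27,29,31): XOR of data positions = 0⊕1⊕0⊕1⊕0⊕0⊕0⊕1⊕1⊕1⊕1⊕1⊕1⊕1⊕0 = 1
p2 (pos 2,3,6,7,10,11,14,15,18,19,22,23,26,27,30,31): XOR of data positions = 0⊕0⊕0⊕0⊕0⊕1⊕0⊕0⊕1⊕0⊕1⊕1⊕1⊕0⊕0 = 1
p4 (pos 4,5,6,7,12,13,14,15,20,21,22,23,28,29,30,31): XOR of data positions = 1⊕0⊕0⊕1⊕0⊕1⊕0⊕1⊕1⊕0⊕1⊕1⊕1⊕0⊕0 = 0
p8 (pos 8,9,10,11,12,13,14,15,24,25,26,27,28,29,30,31): XOR of data positions = 1⊕0⊕0⊕1⊕0⊕1⊕0⊕1⊕1⊕1⊕1⊕1⊕1⊕0⊕0 = 1
p16 (pos 16,17,18,19,20,21,22,23,24,25,26,27,28,29,30,31): XOR of data positions = 1⊕0⊕1⊕1⊕1⊕0⊕1⊕1⊕1⊕1⊕1⊕1⊕1⊕0⊕0 = 1
Codeword: 1100100110010101101110111111100

1100100110010101101110111111100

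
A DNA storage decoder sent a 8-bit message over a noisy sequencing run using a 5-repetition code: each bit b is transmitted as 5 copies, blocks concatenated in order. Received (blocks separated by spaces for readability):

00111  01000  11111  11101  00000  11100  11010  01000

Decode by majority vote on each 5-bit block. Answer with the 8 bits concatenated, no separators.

Block 1 (00111): 3 ones → 1
Block 2 (01000): 1 one → 0
Block 3 (11111): 5 ones → 1
Block 4 (11101): 4 ones → 1
Block 5 (00000): 0 ones → 0
Block 6 (11100): 3 ones → 1
Block 7 (11010): 3 ones → 1
Block 8 (01000): 1 one → 0

10110110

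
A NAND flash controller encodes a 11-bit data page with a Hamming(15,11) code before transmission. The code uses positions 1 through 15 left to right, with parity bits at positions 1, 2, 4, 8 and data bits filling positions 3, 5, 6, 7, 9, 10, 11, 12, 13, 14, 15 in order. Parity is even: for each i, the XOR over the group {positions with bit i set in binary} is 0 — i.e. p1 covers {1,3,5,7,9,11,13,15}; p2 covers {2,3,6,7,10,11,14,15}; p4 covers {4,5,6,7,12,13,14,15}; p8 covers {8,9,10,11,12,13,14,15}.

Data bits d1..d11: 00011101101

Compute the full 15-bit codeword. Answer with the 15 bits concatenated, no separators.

Place data at non-parity positions: p1 p2 0 p4 0 0 1 p8 1 1 0 1 1 0 1
p1 (pos 1,3,5,7,9,11,13,15): XOR of data positions = 0⊕0⊕1⊕1⊕0⊕1⊕1 = 0
p2 (pos 2,3,6,7,10,11,14,15): XOR of data positions = 0⊕0⊕1⊕1⊕0⊕0⊕1 = 1
p4 (pos 4,5,6,7,12,13,14,15): XOR of data positions = 0⊕0⊕1⊕1⊕1⊕0⊕1 = 0
p8 (pos 8,9,10,11,12,13,14,15): XOR of data positions = 1⊕1⊕0⊕1⊕1⊕0⊕1 = 1
Codeword: 010000111101101

010000111101101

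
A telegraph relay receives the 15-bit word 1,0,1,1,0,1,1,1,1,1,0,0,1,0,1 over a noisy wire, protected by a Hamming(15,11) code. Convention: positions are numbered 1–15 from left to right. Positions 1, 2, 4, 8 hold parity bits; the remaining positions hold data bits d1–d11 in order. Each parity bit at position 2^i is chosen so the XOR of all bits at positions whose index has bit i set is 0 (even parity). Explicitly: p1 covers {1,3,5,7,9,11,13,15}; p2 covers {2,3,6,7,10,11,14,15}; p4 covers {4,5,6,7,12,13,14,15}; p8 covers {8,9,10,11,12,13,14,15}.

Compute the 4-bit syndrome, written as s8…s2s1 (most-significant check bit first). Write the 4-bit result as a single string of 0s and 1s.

1110

s1 (pos 1,3,5,7,9,11,13,15): 1⊕1⊕0⊕1⊕1⊕0⊕1⊕1 = 0
s2 (pos 2,3,6,7,10,11,14,15): 0⊕1⊕1⊕1⊕1⊕0⊕0⊕1 = 1
s4 (pos 4,5,6,7,12,13,14,15): 1⊕0⊕1⊕1⊕0⊕1⊕0⊕1 = 1
s8 (pos 8,9,10,11,12,13,14,15): 1⊕1⊕1⊕0⊕0⊕1⊕0⊕1 = 1
Syndrome s8…s1 = 1110 → error at position 14.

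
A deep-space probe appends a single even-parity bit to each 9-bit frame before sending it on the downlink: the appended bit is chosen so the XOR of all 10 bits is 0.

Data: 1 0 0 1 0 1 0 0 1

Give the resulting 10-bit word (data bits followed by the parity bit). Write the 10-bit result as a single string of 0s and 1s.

1001010010

XOR of the 9 data bits: 1⊕0⊕0⊕1⊕0⊕1⊕0⊕0⊕1 = 0
Parity bit = 0 (so all 10 bits XOR to 0).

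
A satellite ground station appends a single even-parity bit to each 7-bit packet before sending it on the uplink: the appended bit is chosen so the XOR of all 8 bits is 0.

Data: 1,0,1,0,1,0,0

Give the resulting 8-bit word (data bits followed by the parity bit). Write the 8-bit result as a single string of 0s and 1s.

XOR of the 7 data bits: 1⊕0⊕1⊕0⊕1⊕0⊕0 = 1
Parity bit = 1 (so all 8 bits XOR to 0).

10101001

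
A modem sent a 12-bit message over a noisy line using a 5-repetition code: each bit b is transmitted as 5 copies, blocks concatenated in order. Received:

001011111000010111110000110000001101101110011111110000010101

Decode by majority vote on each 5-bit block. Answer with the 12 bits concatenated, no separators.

Block 1 (00101): 2 ones → 0
Block 2 (11110): 4 ones → 1
Block 3 (00010): 1 one → 0
Block 4 (11111): 5 ones → 1
Block 5 (00001): 1 one → 0
Block 6 (10000): 1 one → 0
Block 7 (00110): 2 ones → 0
Block 8 (11011): 4 ones → 1
Block 9 (10011): 3 ones → 1
Block 10 (11111): 5 ones → 1
Block 11 (00000): 0 ones → 0
Block 12 (10101): 3 ones → 1

010100011101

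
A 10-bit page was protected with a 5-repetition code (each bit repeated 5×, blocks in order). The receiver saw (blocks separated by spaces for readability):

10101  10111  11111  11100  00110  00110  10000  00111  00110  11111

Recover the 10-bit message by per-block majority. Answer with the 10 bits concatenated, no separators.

Block 1 (10101): 3 ones → 1
Block 2 (10111): 4 ones → 1
Block 3 (11111): 5 ones → 1
Block 4 (11100): 3 ones → 1
Block 5 (00110): 2 ones → 0
Block 6 (00110): 2 ones → 0
Block 7 (10000): 1 one → 0
Block 8 (00111): 3 ones → 1
Block 9 (00110): 2 ones → 0
Block 10 (11111): 5 ones → 1

1111000101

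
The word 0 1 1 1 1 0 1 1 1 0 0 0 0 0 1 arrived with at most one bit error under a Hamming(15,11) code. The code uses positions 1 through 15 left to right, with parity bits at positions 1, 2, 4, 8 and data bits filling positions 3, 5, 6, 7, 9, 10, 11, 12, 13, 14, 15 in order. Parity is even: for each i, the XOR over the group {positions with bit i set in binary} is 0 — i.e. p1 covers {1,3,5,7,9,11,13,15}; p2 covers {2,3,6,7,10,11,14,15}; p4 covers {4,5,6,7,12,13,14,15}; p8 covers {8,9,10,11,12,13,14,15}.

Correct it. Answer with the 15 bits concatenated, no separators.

011110110000001

s1 (pos 1,3,5,7,9,11,13,15): 0⊕1⊕1⊕1⊕1⊕0⊕0⊕1 = 1
s2 (pos 2,3,6,7,10,11,14,15): 1⊕1⊕0⊕1⊕0⊕0⊕0⊕1 = 0
s4 (pos 4,5,6,7,12,13,14,15): 1⊕1⊕0⊕1⊕0⊕0⊕0⊕1 = 0
s8 (pos 8,9,10,11,12,13,14,15): 1⊕1⊕0⊕0⊕0⊕0⊕0⊕1 = 1
Syndrome s8…s1 = 1001 → error at position 9.
Flip position 9: 011110111000001 → 011110110000001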